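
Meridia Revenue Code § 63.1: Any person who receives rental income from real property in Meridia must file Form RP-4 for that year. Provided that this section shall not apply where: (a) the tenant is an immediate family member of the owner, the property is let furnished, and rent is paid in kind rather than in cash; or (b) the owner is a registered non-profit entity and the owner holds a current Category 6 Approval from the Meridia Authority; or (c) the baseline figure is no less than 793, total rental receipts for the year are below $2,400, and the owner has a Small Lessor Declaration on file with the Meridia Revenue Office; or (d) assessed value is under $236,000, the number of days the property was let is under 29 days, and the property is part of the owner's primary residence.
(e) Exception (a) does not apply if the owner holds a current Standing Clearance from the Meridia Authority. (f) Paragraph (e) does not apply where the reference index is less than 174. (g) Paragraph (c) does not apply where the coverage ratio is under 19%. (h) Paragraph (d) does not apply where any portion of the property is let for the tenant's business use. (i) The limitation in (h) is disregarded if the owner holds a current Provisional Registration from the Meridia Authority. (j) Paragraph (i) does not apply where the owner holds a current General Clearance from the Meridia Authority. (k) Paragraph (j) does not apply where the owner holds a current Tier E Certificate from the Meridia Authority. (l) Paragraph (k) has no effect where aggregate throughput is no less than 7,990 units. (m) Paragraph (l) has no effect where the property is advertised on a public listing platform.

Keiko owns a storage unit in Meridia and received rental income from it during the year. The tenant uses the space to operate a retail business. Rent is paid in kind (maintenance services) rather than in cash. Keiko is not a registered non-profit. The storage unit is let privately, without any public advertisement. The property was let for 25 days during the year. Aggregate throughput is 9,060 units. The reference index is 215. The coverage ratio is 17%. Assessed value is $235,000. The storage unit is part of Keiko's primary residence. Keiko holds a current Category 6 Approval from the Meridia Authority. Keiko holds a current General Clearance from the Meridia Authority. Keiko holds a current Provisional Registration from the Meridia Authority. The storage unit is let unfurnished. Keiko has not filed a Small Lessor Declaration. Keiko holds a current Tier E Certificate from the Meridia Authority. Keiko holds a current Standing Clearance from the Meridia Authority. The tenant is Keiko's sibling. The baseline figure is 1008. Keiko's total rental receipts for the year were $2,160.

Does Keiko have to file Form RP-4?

Yes — Keiko must file Form RP-4.

Exception (a) requires that the property is let furnished; but the property is let unfurnished, so (a) is unavailable.
Exception (b) fails — Keiko is not a registered non-profit.
Exception (c) fails — no Small Lessor Declaration is on file.
All of (d)'s requirements are met (assessed value is $235,000, under the $236,000 limit; the number of days the property was let is 25 days, under the 29 days limit; the storage unit is part of the primary residence). However, paragraphs (h)–(m) must be considered: (h) operates against (d): the space is let for business use. (i) would limit (h) — a current Provisional Registration is held — but (j) sets (i) aside: (j) operates against (i): a current General Clearance is held. (k) operates (a current Tier E Certificate is held), but is displaced by (l): (l) is engaged — aggregate throughput is 9,060 units, meeting the 7,990 units threshold. (m), which would lift (l), does not operate here — the property is let privately without advertisement. (d) is therefore removed.
No exception displaces § 63.1.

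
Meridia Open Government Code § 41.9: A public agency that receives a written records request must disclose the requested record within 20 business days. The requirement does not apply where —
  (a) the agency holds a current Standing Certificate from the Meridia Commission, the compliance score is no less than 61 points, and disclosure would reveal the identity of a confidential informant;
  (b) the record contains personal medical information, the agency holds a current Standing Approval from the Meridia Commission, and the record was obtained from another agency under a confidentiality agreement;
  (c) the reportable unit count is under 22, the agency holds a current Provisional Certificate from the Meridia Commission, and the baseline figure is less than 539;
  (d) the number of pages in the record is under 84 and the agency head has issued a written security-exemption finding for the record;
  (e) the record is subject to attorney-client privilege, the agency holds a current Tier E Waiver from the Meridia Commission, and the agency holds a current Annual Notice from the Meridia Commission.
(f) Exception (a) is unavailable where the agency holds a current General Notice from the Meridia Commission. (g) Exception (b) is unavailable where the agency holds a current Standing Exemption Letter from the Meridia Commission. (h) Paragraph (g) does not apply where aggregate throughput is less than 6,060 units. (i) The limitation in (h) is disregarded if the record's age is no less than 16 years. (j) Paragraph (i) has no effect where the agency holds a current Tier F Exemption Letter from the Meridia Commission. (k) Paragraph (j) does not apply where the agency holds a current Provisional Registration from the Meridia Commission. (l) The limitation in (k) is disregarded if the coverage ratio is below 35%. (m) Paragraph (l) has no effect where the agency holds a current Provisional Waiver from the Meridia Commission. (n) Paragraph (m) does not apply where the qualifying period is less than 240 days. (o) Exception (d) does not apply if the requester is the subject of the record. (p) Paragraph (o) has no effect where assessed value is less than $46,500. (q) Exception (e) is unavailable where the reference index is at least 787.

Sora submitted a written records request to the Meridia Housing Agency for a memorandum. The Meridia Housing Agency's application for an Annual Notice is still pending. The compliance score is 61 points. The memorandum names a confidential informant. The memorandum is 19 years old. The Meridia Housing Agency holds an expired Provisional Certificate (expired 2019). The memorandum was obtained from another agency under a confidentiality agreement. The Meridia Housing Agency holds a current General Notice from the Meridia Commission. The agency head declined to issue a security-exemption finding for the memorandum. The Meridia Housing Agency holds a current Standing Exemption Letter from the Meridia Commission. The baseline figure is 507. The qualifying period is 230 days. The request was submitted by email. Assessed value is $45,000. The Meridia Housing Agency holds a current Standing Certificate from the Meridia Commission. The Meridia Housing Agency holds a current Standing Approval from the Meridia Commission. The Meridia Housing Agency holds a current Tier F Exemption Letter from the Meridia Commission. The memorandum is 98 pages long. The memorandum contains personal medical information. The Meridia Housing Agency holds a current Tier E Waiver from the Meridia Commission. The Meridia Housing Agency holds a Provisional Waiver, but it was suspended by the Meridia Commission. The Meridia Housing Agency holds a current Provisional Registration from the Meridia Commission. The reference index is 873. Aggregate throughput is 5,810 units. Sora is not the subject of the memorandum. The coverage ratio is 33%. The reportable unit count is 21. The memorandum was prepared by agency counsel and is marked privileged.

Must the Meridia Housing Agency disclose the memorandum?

No — exception (b) applies; the Meridia Housing Agency is not required to disclose the memorandum.

All of (a)'s requirements are met (a current Standing Certificate is held; the compliance score is 61 points, meeting the 61 points threshold; the memorandum names a confidential informant). Turning to paragraph (f): (f) operates against (a): a current General Notice is held. (a) is therefore removed.
All of (b)'s requirements are met (the memorandum contains personal medical information; a current Standing Approval is held; the memorandum was obtained under a confidentiality agreement). Applying paragraphs (g)–(n): (g) would limit (b) — a current Standing Exemption Letter is held — but (h) sets (g) aside: (h) applies — aggregate throughput is 5,810 units, less than the 6,060 units limit. (i) would limit (h) — the record's age is 19 years, meeting the 16 years threshold — but (j) sets (i) aside: (j) applies — a current Tier F Exemption Letter is held. (k) would limit (j) — a current Provisional Registration is held — but (l) sets (k) aside: (l) operates — the coverage ratio is 33%, below the 35% limit. (m) does not operate here (there is no Provisional Waiver in force), so (l) stands. So (b) applies.
Exception (c) fails — there is no Provisional Certificate in force.
Exception (d) requires that the number of pages in the record is under 84; but the number of pages in the record is 98, not under 84, so (d) is unavailable.
Exception (e) does not apply: the Annual Notice is not current.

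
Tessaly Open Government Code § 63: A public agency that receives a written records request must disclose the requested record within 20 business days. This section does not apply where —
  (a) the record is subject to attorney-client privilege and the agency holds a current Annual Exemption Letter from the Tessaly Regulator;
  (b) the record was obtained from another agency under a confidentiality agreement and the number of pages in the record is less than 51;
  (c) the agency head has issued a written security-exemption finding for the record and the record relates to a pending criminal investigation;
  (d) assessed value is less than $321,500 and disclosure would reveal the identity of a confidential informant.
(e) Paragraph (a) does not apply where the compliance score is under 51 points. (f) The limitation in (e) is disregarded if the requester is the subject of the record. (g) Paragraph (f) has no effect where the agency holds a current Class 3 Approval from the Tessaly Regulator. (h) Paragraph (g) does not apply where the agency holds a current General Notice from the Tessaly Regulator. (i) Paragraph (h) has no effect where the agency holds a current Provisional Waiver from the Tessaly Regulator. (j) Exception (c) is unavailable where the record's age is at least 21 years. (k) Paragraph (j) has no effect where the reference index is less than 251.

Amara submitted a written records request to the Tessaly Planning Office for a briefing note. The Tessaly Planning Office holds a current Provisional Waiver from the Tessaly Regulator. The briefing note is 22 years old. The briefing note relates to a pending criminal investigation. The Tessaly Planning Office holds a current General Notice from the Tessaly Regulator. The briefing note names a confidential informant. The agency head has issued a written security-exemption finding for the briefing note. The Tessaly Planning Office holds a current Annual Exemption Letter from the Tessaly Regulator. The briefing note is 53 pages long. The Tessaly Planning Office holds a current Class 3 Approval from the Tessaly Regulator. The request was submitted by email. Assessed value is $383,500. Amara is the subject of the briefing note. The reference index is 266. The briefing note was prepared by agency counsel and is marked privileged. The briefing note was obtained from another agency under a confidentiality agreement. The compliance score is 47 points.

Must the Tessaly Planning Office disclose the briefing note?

Yes — the Tessaly Planning Office must disclose the briefing note.

Exception (a): the briefing note is privileged; a current Annual Exemption Letter is held — every condition holds. However, paragraphs (e)–(i) must be considered: (e) operates — the compliance score is 47 points, under the 51 points limit. (f) would limit (e) — Amara is the subject of the briefing note — but (g) sets (f) aside: (g) operates against (f): a current Class 3 Approval is held. (h) would limit (g) — a current General Notice is held — but (i) sets (h) aside: (i) is engaged — a current Provisional Waiver is held. Exception (a) does not apply.
Exception (b) fails — the number of pages in the record is 53, not less than 51.
All of (c)'s requirements are met (a written security-exemption finding has been issued; the briefing note relates to a pending investigation). Turning to paragraphs (j)–(k): (j) operates against (c): the record's age is 22 years, meeting the 21 years threshold. (k) is not engaged (the reference index is 266, not less than 251), so (j) stands. (c) is therefore removed.
Exception (d) fails — assessed value is $383,500, not less than $321,500.
None of the exceptions is available; § 63 applies in full.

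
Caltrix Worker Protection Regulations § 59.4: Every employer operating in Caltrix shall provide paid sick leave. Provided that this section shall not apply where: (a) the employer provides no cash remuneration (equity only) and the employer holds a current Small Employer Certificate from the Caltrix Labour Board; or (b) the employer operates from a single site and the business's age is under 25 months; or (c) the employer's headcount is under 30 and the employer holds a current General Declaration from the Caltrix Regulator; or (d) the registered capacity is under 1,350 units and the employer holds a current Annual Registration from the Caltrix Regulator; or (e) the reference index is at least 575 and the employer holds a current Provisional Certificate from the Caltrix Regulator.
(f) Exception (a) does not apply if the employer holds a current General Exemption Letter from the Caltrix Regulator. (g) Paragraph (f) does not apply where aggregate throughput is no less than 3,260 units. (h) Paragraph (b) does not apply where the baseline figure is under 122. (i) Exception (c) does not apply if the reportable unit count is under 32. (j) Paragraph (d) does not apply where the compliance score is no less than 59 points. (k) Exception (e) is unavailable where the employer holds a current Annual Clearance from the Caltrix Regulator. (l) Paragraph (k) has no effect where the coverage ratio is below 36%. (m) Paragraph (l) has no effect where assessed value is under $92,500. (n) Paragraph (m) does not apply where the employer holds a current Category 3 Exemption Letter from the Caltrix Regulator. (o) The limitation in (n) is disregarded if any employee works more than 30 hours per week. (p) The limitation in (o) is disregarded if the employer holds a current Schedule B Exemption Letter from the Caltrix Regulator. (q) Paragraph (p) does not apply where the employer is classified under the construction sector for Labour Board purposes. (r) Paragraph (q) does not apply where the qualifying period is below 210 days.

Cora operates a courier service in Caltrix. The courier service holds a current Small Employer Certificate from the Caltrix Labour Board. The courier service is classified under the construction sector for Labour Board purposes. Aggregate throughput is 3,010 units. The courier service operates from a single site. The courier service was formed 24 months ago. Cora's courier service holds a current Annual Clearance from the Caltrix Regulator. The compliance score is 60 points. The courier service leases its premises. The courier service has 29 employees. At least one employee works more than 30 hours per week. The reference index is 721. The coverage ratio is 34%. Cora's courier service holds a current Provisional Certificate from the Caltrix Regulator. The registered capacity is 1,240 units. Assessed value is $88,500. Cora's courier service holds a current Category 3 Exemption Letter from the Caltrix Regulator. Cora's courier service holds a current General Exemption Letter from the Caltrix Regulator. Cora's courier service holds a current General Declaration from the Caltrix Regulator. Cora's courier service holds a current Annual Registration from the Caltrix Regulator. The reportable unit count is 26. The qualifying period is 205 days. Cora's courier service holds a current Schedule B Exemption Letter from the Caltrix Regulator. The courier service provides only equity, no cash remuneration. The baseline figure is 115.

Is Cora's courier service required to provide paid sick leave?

Exception (a)'s conditions are all satisfied: remuneration is equity-only; a current Small Employer Certificate is held. Turning to paragraphs (f)–(g): (f) operates — a current General Exemption Letter is held. (g), which would lift (f), is not engaged — aggregate throughput is 3,010 units, short of 3,260 units. (a) is therefore removed.
Exception (b): the employer operates from a single site; the business's age is 24 months, under the 25 months limit — every condition holds. But applying paragraph (h): (h) operates against (b): the baseline figure is 115, under the 122 limit. (b) is therefore removed.
Exception (c) is satisfied on its face — the employer's headcount is 29, under the 30 limit; a current General Declaration is held. Turning to paragraph (i): (i) is triggered — the reportable unit count is 26, under the 32 limit. Exception (c) does not apply.
Exception (d): the registered capacity is 1,240 units, under the 1,350 units limit; a current Annual Registration is held — every condition holds. However, paragraph (j) must be considered: (j) operates against (d): the compliance score is 60 points, meeting the 59 points threshold. Exception (d) does not apply.
Exception (e): the reference index is 721, meeting the 575 threshold; a current Provisional Certificate is held — every condition holds. Considering the limiting provisions: (k) would limit (e) — a current Annual Clearance is held — but (l) sets (k) aside: (l) operates against (k): the coverage ratio is 34%, below the 36% limit. (m) is triggered (assessed value is $88,500, under the $92,500 limit), but is set aside by (n): (n) is engaged — a current Category 3 Exemption Letter is held. (o) operates (at least one employee exceeds 30 hours/week), but is overridden by (p): (p) operates against (o): a current Schedule B Exemption Letter is held. (q) is triggered (the courier service is classified under the construction sector), but is set aside by (r): (r) operates against (q): the qualifying period is 205 days, below the 210 days limit. So (e) applies.

No — exception (e) applies; Cora's courier service is not required to provide paid sick leave.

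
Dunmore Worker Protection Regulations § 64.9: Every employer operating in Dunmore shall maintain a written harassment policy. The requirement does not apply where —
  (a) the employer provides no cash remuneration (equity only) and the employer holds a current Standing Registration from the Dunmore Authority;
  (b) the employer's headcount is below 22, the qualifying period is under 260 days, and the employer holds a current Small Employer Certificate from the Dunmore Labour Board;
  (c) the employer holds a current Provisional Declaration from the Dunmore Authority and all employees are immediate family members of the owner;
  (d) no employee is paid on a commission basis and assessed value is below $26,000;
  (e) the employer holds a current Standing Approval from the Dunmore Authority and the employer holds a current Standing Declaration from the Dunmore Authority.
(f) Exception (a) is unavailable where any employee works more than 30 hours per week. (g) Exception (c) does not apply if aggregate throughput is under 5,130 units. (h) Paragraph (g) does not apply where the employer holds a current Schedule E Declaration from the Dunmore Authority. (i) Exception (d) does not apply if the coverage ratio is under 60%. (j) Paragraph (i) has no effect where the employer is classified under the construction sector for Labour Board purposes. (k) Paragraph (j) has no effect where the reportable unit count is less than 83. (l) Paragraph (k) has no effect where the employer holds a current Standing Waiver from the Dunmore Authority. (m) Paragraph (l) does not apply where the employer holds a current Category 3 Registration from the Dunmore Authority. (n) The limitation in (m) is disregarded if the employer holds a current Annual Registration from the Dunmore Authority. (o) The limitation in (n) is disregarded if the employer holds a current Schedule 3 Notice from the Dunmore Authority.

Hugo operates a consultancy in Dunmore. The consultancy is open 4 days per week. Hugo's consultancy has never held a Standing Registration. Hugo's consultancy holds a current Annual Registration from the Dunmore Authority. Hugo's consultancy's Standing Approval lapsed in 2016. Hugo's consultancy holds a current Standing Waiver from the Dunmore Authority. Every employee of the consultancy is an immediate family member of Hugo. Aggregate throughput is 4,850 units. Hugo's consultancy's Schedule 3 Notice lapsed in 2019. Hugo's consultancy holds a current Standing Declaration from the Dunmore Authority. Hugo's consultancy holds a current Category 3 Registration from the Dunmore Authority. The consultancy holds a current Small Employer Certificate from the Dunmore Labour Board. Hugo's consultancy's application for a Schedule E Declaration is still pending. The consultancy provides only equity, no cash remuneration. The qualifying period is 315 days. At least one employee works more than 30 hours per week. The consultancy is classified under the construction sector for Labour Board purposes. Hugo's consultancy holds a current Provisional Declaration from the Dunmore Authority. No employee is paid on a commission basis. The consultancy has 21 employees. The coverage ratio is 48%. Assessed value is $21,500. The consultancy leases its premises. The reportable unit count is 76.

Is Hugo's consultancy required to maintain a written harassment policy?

No — exception (d) applies; Hugo's consultancy is not required to maintain a written harassment policy.

Exception (a) requires that the employer holds a current Standing Registration from the Dunmore Authority; but no current Standing Registration is held, so (a) is unavailable.
Exception (b) fails — the qualifying period is 315 days, not under 260 days.
Exception (c)'s conditions are all satisfied: a current Provisional Declaration is held; every employee is an immediate family member. However, paragraphs (g)–(h) must be considered: (g) is engaged — aggregate throughput is 4,850 units, under the 5,130 units limit. (h) is inapplicable (there is no Schedule E Declaration in force), so (g) stands. (c) is therefore removed.
Exception (d)'s conditions are all satisfied: no employee is paid on commission; assessed value is $21,500, below the $26,000 limit. Applying paragraphs (i)–(o): (i) would limit (d) — the coverage ratio is 48%, under the 60% limit — but (j) sets (i) aside: (j) operates against (i): the consultancy is classified under the construction sector. (k) would limit (j) — the reportable unit count is 76, less than the 83 limit — but (l) sets (k) aside: (l) operates against (k): a current Standing Waiver is held. (m) operates (a current Category 3 Registration is held), but is displaced by (n): (n) operates against (m): a current Annual Registration is held. (o) is not triggered (there is no Schedule 3 Notice in force), so (n) stands. (d) remains available.
Exception (e) does not apply: no current Standing Approval is held.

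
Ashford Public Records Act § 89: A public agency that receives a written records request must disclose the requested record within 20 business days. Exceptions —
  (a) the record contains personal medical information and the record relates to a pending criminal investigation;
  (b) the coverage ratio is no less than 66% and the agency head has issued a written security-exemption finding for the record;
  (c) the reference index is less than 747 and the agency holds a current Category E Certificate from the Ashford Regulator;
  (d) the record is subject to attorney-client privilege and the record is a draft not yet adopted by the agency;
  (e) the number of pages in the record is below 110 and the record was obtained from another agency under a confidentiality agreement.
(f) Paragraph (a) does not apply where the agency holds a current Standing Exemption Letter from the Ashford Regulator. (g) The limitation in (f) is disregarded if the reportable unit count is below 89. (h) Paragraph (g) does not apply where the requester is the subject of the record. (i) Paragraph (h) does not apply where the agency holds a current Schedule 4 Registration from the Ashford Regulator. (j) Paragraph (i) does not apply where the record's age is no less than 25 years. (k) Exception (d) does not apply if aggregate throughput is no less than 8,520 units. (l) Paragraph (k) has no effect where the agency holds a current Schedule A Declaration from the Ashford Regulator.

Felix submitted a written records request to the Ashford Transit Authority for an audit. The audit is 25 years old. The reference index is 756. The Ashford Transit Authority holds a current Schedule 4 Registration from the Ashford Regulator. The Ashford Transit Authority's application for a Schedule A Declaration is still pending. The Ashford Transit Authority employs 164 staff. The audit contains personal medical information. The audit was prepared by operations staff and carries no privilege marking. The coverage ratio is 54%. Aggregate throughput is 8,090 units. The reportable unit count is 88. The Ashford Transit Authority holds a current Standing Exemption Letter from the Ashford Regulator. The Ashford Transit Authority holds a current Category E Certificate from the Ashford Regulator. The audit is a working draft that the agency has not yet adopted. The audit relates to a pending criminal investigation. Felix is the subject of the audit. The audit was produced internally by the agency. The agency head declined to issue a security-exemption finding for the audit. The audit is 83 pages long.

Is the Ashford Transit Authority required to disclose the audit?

All of (a)'s requirements are met (the audit contains personal medical information; the audit relates to a pending investigation). But applying paragraphs (f)–(j): (f) is engaged — a current Standing Exemption Letter is held. (g) would limit (f) — the reportable unit count is 88, below the 89 limit — but (h) sets (g) aside: (h) is triggered — Felix is the subject of the audit. (i) would limit (h) — a current Schedule 4 Registration is held — but (j) sets (i) aside: (j) operates against (i): the record's age is 25 years, meeting the 25 years threshold. Exception (a) does not apply.
Exception (b) does not apply: the coverage ratio is 54%, short of 66%.
Exception (c) fails — the reference index is 756, not less than 747.
Exception (d) does not apply: the audit carries no privilege marking.
Exception (e) requires that the record was obtained from another agency under a confidentiality agreement; but the audit was produced internally, so (e) is unavailable.
No exception displaces § 89.

Yes — the Ashford Transit Authority must disclose the audit.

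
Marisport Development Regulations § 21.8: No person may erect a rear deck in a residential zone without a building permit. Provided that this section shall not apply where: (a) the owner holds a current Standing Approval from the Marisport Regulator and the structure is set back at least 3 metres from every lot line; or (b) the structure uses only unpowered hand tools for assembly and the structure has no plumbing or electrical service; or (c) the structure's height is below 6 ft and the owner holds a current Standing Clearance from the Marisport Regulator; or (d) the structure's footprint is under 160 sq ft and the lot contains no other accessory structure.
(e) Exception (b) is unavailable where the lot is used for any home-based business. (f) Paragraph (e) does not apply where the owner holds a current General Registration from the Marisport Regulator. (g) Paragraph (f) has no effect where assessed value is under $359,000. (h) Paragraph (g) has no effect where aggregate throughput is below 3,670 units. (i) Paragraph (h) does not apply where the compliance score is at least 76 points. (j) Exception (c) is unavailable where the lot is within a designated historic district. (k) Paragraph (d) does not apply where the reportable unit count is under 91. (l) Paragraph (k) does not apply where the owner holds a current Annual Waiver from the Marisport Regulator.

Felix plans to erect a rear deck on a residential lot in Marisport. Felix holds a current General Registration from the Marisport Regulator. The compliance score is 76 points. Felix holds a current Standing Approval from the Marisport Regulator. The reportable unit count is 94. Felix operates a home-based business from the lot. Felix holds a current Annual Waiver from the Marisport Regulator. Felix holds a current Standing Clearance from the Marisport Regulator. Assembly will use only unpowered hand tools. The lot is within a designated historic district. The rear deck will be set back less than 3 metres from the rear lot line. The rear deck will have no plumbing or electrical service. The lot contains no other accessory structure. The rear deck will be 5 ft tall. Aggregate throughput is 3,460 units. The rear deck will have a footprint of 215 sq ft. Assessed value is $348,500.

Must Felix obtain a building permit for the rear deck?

Exception (a) fails — the rear setback is under 3 m.
Exception (b) is satisfied on its face — assembly uses only hand tools; there is no plumbing or electrical service. However, paragraphs (e)–(i) must be considered: (e) operates against (b): a home-based business operates on the lot. (f) is engaged (a current General Registration is held), but is itself disapplied by (g): (g) is triggered — assessed value is $348,500, under the $359,000 limit. (h) would limit (g) — aggregate throughput is 3,460 units, below the 3,670 units limit — but (i) sets (h) aside: (i) operates against (h): the compliance score is 76 points, meeting the 76 points threshold. (b) is therefore removed.
Exception (c)'s conditions are all satisfied: the structure's height is 5 ft, below the 6 ft limit; a current Standing Clearance is held. However, paragraph (j) must be considered: (j) operates against (c): the lot is in a historic district. (c) is therefore removed.
Exception (d) requires that the structure's footprint is under 160 sq ft; but the structure's footprint is 215 sq ft, not under 160 sq ft, so (d) is unavailable.
No exception applies. The general rule governs.

Yes — Felix must obtain a building permit.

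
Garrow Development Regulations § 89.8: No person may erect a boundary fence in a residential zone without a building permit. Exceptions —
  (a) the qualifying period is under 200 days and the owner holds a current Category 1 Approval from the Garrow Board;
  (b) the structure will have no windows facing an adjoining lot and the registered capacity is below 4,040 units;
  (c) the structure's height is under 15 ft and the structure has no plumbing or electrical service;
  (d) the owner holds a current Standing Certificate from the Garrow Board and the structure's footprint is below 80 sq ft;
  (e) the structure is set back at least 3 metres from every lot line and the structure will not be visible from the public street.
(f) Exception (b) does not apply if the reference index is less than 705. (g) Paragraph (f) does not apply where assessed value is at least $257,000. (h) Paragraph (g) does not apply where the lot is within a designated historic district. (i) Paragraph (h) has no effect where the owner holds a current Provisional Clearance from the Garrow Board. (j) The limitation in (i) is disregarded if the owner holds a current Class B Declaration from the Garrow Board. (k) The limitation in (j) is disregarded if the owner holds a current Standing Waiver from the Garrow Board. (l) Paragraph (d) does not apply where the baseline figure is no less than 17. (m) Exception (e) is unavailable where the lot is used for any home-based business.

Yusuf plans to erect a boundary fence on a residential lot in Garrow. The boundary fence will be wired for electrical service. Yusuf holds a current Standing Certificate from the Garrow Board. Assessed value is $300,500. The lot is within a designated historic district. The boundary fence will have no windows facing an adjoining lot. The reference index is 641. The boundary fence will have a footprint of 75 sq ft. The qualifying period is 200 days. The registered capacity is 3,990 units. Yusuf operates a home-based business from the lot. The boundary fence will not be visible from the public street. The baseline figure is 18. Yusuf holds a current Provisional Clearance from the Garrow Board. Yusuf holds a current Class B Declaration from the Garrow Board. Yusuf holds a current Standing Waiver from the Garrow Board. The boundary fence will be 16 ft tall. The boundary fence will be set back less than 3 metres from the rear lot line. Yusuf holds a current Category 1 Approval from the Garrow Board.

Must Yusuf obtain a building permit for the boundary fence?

No — exception (b) applies; Yusuf does not need a building permit.

Exception (a) requires that the qualifying period is under 200 days; but the qualifying period is 200 days, not under 200 days, so (a) is unavailable.
All of (b)'s requirements are met (no windows face an adjoining lot; the registered capacity is 3,990 units, below the 4,040 units limit). Applying paragraphs (f)–(k): (f) would limit (b) — the reference index is 641, less than the 705 limit — but (g) sets (f) aside: (g) is engaged — assessed value is $300,500, meeting the $257,000 threshold. (h) would limit (g) — the lot is in a historic district — but (i) sets (h) aside: (i) operates — a current Provisional Clearance is held. (j) operates (a current Class B Declaration is held), but yields to (k): (k) operates against (j): a current Standing Waiver is held. Exception (b) stands.
Exception (c) requires that the structure's height is under 15 ft; but the structure's height is 16 ft, not under 15 ft, so (c) is unavailable.
Exception (d)'s conditions are all satisfied: a current Standing Certificate is held; the structure's footprint is 75 sq ft, below the 80 sq ft limit. However, paragraph (l) must be considered: (l) operates — the baseline figure is 18, meeting the 17 threshold. Exception (d) does not apply.
Exception (e) fails — the rear setback is under 3 m.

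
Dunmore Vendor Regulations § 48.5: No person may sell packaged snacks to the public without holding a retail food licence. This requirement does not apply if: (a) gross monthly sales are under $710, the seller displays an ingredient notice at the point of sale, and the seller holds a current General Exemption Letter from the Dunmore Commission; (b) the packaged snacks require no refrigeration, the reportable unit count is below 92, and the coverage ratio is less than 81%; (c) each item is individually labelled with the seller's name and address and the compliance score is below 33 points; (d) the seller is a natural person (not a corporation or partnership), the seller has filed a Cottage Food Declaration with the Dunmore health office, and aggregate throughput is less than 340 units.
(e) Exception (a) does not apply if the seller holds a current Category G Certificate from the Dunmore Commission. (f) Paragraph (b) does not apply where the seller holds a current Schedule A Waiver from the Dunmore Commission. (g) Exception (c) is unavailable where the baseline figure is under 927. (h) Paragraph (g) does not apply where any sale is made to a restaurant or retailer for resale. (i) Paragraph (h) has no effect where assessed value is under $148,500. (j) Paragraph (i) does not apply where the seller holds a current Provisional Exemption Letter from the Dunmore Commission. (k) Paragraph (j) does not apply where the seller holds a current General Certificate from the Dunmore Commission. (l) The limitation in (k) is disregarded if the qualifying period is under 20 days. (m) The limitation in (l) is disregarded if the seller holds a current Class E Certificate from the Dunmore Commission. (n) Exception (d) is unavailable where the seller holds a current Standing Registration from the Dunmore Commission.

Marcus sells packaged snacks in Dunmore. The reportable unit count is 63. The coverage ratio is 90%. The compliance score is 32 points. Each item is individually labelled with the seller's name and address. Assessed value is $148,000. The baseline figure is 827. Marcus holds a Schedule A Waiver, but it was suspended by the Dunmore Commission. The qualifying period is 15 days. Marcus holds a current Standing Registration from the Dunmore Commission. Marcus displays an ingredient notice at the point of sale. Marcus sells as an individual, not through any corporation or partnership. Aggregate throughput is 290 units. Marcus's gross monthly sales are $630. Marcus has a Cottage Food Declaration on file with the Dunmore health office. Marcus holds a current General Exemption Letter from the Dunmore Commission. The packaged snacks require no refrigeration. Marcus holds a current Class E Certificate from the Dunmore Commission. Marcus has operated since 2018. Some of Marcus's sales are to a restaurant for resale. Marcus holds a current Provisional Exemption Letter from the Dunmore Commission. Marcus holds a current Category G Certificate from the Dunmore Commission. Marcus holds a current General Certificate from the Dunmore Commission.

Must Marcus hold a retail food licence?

Yes — Marcus must hold a retail food licence.

Exception (a): gross monthly sales are $630, under the $710 limit; an ingredient notice is displayed; a current General Exemption Letter is held — every condition holds. However, paragraph (e) must be considered: (e) operates against (a): a current Category G Certificate is held. So (a) is unavailable.
Exception (b) does not apply: the coverage ratio is 90%, not less than 81%.
Exception (c) is satisfied on its face — items are individually labelled; the compliance score is 32 points, below the 33 points limit. But: (g) is triggered — the baseline figure is 827, under the 927 limit. (h) is engaged (some sales are to a restaurant for resale), but is overridden by (i): (i) operates against (h): assessed value is $148,000, under the $148,500 limit. (j) would limit (i) — a current Provisional Exemption Letter is held — but (k) sets (j) aside: (k) operates — a current General Certificate is held. (l) would limit (k) — the qualifying period is 15 days, under the 20 days limit — but (m) sets (l) aside: (m) is engaged — a current Class E Certificate is held. (c) is therefore removed.
All of (d)'s requirements are met (the seller is a natural person; a Cottage Food Declaration is on file; aggregate throughput is 290 units, less than the 340 units limit). But: (n) is engaged — a current Standing Registration is held. So (d) is unavailable.
No exception is made out. Marcus falls within the general rule.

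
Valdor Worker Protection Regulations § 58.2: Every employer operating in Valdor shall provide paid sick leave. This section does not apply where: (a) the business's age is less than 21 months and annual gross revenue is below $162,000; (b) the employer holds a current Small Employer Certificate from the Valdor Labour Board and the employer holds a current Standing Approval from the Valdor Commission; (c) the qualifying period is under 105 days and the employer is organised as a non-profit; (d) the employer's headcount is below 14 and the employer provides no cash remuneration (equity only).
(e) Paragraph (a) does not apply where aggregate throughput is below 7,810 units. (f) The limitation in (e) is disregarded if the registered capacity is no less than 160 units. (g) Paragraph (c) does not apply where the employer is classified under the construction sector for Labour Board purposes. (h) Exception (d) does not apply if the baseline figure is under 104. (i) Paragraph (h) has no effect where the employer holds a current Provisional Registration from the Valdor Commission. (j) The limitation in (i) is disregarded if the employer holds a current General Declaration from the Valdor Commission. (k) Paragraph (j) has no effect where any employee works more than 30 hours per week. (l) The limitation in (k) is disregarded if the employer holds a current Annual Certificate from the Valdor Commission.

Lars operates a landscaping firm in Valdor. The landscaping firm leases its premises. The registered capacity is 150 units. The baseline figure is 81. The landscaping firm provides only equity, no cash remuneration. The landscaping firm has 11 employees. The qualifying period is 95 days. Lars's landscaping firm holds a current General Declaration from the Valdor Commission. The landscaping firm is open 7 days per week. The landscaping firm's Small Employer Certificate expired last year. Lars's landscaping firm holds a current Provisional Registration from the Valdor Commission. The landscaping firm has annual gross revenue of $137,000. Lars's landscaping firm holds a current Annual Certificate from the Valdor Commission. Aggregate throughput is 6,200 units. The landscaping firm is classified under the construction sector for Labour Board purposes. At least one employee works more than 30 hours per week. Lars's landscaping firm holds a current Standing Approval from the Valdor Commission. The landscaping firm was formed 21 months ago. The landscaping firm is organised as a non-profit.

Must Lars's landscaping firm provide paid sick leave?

Yes — Lars's landscaping firm must provide paid sick leave.

Exception (a) does not apply: the business's age is 21 months, not less than 21 months.
Exception (b) does not apply: the Small Employer Certificate has expired.
All of (c)'s requirements are met (the qualifying period is 95 days, under the 105 days limit; the employer is a non-profit). But: (g) is triggered — the landscaping firm is classified under the construction sector. Exception (c) does not apply.
Exception (d): the employer's headcount is 11, below the 14 limit; remuneration is equity-only — every condition holds. But: (h) operates against (d): the baseline figure is 81, under the 104 limit. (i) would limit (h) — a current Provisional Registration is held — but (j) sets (i) aside: (j) applies — a current General Declaration is held. (k) would limit (j) — at least one employee exceeds 30 hours/week — but (l) sets (k) aside: (l) operates against (k): a current Annual Certificate is held. So (d) is unavailable.
No exception is made out. Lars's landscaping firm falls within the general rule.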